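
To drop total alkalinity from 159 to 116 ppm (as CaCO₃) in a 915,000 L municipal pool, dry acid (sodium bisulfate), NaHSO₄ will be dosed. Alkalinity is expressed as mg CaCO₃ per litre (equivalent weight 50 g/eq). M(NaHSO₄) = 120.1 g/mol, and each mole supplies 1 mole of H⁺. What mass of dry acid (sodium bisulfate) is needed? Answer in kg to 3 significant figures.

94.5 kg

Alkalinity to neutralize: (159 − 116) = 43 mg/L as CaCO₃ × 915,000 L = 39,340 g as CaCO₃.
Equivalents of H⁺ required: 39,340 ÷ 50 g/eq = 786.9 eq = 786.9 mol NaHSO₄.
Mass of NaHSO₄: 786.9 × 120.1 = 94,510 g.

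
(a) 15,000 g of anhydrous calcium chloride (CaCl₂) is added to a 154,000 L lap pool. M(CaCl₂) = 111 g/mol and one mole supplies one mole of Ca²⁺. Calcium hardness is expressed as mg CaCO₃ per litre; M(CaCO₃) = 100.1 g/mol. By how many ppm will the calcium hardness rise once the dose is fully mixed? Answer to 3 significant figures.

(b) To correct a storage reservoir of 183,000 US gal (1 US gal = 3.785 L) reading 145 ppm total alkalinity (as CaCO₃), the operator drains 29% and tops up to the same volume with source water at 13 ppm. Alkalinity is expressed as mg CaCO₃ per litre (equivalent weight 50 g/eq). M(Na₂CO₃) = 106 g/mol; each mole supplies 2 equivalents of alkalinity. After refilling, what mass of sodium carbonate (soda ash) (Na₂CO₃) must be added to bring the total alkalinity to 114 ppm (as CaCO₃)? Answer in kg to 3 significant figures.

(a) 87.8 ppm; (b) 5.35 kg

(a) Moles of Ca²⁺: 15,000 g ÷ 111 g/mol = 135.1 mol.
(a) As CaCO₃: 135.1 mol × 100.1 g/mol = 13,530 g.
(a) Rise: 13,530 g / 154,000 L × 1000 = 87.84 mg/L.

(b) Volume: 183,000 US gal × 3.785 L/gal = 692,655 L.
(b) After draining 29% and refilling: 145 × 0.71 + 13 × 0.29 = 106.72 ppm.
(b) Deficit to target: 114 − 106.72 = 7.28 mg/L.
(b) As CaCO₃: 7.28 mg/L × 692,655 L = 5043 g; ÷ 50 g/eq ÷ 2 = 50.43 mol Na₂CO₃.
(b) Mass: 50.43 × 106 = 5345 g.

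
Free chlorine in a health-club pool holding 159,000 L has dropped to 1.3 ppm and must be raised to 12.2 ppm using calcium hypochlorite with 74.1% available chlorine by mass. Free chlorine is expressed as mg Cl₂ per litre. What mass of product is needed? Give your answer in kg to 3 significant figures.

Chlorine deficit: 12.2 − 1.3 = 10.9 ppm = 10.9 mg/L as Cl₂.
Cl₂ equivalent needed: 10.9 mg/L × 159,000 L = 1,733,000 mg = 1733 g.
Product at 74.1% available chlorine: 1733 / 0.741 = 2339 g.

2.34 kg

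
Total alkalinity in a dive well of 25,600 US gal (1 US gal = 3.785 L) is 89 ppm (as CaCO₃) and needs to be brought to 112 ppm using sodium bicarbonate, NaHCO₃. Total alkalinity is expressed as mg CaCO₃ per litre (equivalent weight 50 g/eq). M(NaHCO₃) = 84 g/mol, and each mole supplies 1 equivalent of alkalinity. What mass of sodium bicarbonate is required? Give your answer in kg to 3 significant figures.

Volume: 25,600 US gal × 3.785 L/gal = 96,896 L.
Alkalinity to add: (112 − 89) = 23 mg/L as CaCO₃ × 96,896 L = 2229 g as CaCO₃.
Equivalents: 2229 g ÷ 50 g/eq = 44.57 eq.
NaHCO₃ supplies 1 eq per mole → 44.57 mol.
Mass: 44.57 mol × 84 g/mol = 3744 g.

3.74 kg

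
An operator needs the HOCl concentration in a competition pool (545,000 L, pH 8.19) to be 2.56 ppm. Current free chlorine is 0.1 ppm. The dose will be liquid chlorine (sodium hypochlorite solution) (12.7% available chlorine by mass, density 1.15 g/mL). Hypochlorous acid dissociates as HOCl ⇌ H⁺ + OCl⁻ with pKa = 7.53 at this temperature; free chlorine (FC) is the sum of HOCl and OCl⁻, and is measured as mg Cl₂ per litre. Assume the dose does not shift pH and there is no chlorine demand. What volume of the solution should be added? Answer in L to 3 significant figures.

52.8 L

[OCl⁻]/[HOCl] = 10^(pH − pKa) = 10^(8.19 − 7.53) = 4.571; fraction as HOCl = 1/(1 + 4.571) = 0.1795.
Free chlorine required for 2.56 ppm HOCl: 2.56 / 0.1795 = 14.26 ppm.
FC to add: 14.26 − 0.1 = 14.16 mg/L as Cl₂.
Cl₂ equivalent: 14.16 mg/L × 545,000 L = 7718 g.
Product at 12.7% available Cl: 7718 / 0.127 = 60,770 g.
Volume: 60,770 g ÷ 1.15 g/mL = 52,840 mL.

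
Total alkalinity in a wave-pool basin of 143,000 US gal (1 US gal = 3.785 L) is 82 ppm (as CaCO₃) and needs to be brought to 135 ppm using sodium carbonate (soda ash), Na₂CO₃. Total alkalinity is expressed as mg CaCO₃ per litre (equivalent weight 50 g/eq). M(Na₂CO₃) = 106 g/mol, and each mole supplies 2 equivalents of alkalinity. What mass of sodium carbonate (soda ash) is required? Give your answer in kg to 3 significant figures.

Volume: 143,000 US gal × 3.785 L/gal = 541,255 L.
Alkalinity to add: (135 − 82) = 53 mg/L as CaCO₃ × 541,255 L = 28,690 g as CaCO₃.
Equivalents: 28,690 g ÷ 50 g/eq = 573.7 eq.
Each mole of Na₂CO₃ supplies 2 eq, so 573.7 / 2 = 286.9 mol.
Mass: 286.9 mol × 106 g/mol = 30,410 g.

30.4 kg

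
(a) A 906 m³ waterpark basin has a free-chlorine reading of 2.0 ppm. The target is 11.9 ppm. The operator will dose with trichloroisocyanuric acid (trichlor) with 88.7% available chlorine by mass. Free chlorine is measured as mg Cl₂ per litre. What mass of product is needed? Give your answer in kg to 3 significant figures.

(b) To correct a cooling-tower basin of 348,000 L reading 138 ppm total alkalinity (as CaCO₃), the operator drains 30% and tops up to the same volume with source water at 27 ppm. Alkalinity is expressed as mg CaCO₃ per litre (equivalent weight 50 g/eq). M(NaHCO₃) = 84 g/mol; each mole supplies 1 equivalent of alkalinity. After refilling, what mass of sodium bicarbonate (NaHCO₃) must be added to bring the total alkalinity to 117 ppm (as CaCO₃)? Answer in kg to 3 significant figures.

(a) 10.1 kg; (b) 7.19 kg

(a) Volume: 906 m³ = 906,000 L.
(a) Chlorine deficit: 11.9 − 2.0 = 9.9 ppm = 9.9 mg/L as Cl₂.
(a) Cl₂ equivalent needed: 9.9 mg/L × 906,000 L = 8,969,000 mg = 8969 g.
(a) Product at 88.7% available chlorine: 8969 / 0.887 = 10,110 g.

(b) After draining 30% and refilling: 138 × 0.70 + 27 × 0.30 = 104.7 ppm.
(b) Deficit to target: 117 − 104.7 = 12.3 mg/L.
(b) As CaCO₃: 12.3 mg/L × 348,000 L = 4280 g; ÷ 50 g/eq ÷ 1 = 85.61 mol NaHCO₃.
(b) Mass: 85.61 × 84 = 7191 g.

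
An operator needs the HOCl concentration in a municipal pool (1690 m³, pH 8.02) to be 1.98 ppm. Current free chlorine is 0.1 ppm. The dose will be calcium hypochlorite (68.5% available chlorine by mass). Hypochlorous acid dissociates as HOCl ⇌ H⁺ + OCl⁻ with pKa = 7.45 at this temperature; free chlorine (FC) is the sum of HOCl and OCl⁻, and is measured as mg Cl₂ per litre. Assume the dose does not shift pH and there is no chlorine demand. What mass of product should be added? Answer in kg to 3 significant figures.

Volume: 1690 m³ = 1,690,000 L.
[OCl⁻]/[HOCl] = 10^(pH − pKa) = 10^(8.02 − 7.45) = 3.715; fraction as HOCl = 1/(1 + 3.715) = 0.2121.
Free chlorine required for 1.98 ppm HOCl: 1.98 / 0.2121 = 9.336 ppm.
FC to add: 9.336 − 0.1 = 9.236 mg/L as Cl₂.
Cl₂ equivalent: 9.236 mg/L × 1,690,000 L = 15,610 g.
Product at 68.5% available Cl: 15,610 / 0.685 = 22,790 g.

22.8 kg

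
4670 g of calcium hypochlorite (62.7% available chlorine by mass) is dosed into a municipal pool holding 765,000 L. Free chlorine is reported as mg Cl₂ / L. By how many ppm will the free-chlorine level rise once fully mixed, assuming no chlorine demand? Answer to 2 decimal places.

Available chlorine delivered: 4670 g × 0.627 = 2928 g as Cl₂.
Concentration rise: 2928 g / 765,000 L = 3.828 mg/L = 3.83 ppm.

3.83 ppm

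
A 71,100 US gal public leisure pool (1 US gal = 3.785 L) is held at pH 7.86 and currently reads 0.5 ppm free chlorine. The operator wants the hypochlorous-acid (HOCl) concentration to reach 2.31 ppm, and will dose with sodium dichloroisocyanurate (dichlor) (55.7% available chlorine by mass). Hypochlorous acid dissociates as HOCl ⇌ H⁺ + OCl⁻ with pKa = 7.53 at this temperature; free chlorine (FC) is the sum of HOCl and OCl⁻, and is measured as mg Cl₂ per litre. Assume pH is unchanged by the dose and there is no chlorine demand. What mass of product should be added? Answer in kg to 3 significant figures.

Volume: 71,100 US gal × 3.785 L/gal = 269,114 L.
[OCl⁻]/[HOCl] = 10^(pH − pKa) = 10^(7.86 − 7.53) = 2.138; fraction as HOCl = 1/(1 + 2.138) = 0.3187.
Free chlorine required for 2.31 ppm HOCl: 2.31 / 0.3187 = 7.249 ppm.
FC to add: 7.249 − 0.5 = 6.749 mg/L as Cl₂.
Cl₂ equivalent: 6.749 mg/L × 269,114 L = 1816 g.
Product at 55.7% available Cl: 1816 / 0.557 = 3261 g.

3.26 kg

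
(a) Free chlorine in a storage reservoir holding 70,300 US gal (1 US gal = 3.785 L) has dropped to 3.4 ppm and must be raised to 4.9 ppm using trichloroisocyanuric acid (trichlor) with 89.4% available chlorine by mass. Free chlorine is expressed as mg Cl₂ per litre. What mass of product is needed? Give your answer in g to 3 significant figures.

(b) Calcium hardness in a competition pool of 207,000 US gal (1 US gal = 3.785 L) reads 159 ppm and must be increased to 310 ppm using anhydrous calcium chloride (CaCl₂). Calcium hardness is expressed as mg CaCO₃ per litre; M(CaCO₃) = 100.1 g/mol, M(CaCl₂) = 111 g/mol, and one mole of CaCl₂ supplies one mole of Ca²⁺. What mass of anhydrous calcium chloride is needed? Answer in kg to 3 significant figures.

(a) Volume: 70,300 US gal × 3.785 L/gal = 266,086 L.
(a) Chlorine deficit: 4.9 − 3.4 = 1.5 ppm = 1.5 mg/L as Cl₂.
(a) Cl₂ equivalent needed: 1.5 mg/L × 266,086 L = 399,100 mg = 399.1 g.
(a) Product at 89.4% available chlorine: 399.1 / 0.894 = 446.5 g.

(b) Volume: 207,000 US gal × 3.785 L/gal = 783,495 L.
(b) Hardness to add: (310 − 159) = 151 mg/L as CaCO₃ × 783,495 L = 118,300 g as CaCO₃.
(b) Moles of Ca²⁺ (1 mol Ca²⁺ ≡ 1 mol CaCO₃): 118,300 / 100.1 g/mol = 1182 mol.
(b) Mass of CaCl₂: 1182 × 111 = 131,200 g.

(a) 446 g; (b) 131 kg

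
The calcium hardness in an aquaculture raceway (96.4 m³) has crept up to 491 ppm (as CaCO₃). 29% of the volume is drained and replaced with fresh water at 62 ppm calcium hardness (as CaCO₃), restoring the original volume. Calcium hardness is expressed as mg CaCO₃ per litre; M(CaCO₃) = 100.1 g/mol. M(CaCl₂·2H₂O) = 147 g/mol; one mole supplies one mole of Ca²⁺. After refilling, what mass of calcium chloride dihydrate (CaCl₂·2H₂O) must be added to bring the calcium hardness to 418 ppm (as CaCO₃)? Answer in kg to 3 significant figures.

Volume: 96.4 m³ = 96,400 L.
After draining 29% and refilling: 491 × 0.71 + 62 × 0.29 = 366.59 ppm.
Deficit to target: 418 − 366.59 = 51.41 mg/L.
As CaCO₃: 51.41 mg/L × 96,400 L = 4956 g; ÷ 100.1 = 49.51 mol Ca²⁺.
Mass: 49.51 × 147 = 7278 g.

7.28 kg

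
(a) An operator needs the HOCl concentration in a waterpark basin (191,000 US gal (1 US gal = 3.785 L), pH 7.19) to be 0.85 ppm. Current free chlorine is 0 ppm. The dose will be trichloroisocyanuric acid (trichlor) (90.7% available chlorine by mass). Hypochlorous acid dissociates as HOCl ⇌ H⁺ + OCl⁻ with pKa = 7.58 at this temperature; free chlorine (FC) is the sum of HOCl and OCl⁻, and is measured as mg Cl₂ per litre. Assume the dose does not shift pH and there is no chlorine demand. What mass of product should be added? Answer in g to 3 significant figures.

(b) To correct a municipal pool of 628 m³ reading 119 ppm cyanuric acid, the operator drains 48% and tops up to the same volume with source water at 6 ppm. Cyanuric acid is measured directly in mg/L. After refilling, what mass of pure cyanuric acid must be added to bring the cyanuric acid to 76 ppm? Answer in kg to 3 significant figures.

(a) 954 g; (b) 7.06 kg

(a) Volume: 191,000 US gal × 3.785 L/gal = 722,935 L.
(a) [OCl⁻]/[HOCl] = 10^(pH − pKa) = 10^(7.19 − 7.58) = 0.4074; fraction as HOCl = 1/(1 + 0.4074) = 0.7105.
(a) Free chlorine required for 0.85 ppm HOCl: 0.85 / 0.7105 = 1.196 ppm.
(a) FC to add: 1.196 − 0 = 1.196 mg/L as Cl₂.
(a) Cl₂ equivalent: 1.196 mg/L × 722,935 L = 864.8 g.
(a) Product at 90.7% available Cl: 864.8 / 0.907 = 953.5 g.

(b) Volume: 628 m³ = 628,000 L.
(b) After draining 48% and refilling: 119 × 0.52 + 6 × 0.48 = 64.76 ppm.
(b) Deficit to target: 76 − 64.76 = 11.24 mg/L.
(b) Mass: 11.24 mg/L × 628,000 L = 7059 g cyanuric acid.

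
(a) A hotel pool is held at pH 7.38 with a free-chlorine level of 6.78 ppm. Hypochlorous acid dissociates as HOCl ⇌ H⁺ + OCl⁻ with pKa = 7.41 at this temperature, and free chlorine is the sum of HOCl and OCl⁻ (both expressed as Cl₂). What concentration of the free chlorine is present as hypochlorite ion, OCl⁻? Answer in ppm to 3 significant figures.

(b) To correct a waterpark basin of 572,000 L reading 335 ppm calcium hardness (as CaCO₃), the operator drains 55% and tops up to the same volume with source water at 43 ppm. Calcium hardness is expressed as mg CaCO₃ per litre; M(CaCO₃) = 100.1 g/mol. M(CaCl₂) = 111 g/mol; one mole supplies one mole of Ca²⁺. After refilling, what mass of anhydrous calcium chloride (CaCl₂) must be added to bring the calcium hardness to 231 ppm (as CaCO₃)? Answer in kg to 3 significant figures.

(a) 3.27 ppm; (b) 35.9 kg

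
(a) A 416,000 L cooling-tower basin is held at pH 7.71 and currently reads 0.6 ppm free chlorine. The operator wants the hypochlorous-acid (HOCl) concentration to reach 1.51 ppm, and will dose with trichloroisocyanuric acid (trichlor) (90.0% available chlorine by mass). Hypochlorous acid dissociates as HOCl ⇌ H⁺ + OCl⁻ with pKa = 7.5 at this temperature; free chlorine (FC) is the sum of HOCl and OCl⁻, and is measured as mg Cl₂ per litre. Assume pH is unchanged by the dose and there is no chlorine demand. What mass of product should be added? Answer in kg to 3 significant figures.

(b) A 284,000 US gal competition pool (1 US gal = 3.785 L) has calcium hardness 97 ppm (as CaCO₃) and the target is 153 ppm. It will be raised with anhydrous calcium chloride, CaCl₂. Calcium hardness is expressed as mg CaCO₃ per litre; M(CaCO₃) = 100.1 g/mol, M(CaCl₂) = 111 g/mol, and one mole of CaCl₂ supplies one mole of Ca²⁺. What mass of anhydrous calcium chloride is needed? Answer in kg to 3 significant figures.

(a) [OCl⁻]/[HOCl] = 10^(pH − pKa) = 10^(7.71 − 7.5) = 1.622; fraction as HOCl = 1/(1 + 1.622) = 0.3814.
(a) Free chlorine required for 1.51 ppm HOCl: 1.51 / 0.3814 = 3.959 ppm.
(a) FC to add: 3.959 − 0.6 = 3.359 mg/L as Cl₂.
(a) Cl₂ equivalent: 3.359 mg/L × 416,000 L = 1397 g.
(a) Product at 90.0% available Cl: 1397 / 0.9 = 1553 g.

(b) Volume: 284,000 US gal × 3.785 L/gal = 1,074,940 L.
(b) Hardness to add: (153 − 97) = 56 mg/L as CaCO₃ × 1,074,940 L = 60,200 g as CaCO₃.
(b) Moles of Ca²⁺ (1 mol Ca²⁺ ≡ 1 mol CaCO₃): 60,200 / 100.1 g/mol = 601.4 mol.
(b) Mass of CaCl₂: 601.4 × 111 = 66,750 g.

(a) 1.55 kg; (b) 66.8 kg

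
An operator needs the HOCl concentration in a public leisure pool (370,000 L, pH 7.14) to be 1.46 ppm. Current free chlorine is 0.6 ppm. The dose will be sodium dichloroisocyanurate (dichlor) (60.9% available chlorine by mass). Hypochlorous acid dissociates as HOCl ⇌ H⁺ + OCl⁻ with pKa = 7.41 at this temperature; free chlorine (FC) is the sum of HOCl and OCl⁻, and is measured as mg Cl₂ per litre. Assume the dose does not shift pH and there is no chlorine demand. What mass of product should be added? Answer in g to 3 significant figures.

999 g

[OCl⁻]/[HOCl] = 10^(pH − pKa) = 10^(7.14 − 7.41) = 0.537; fraction as HOCl = 1/(1 + 0.537) = 0.6506.
Free chlorine required for 1.46 ppm HOCl: 1.46 / 0.6506 = 2.244 ppm.
FC to add: 2.244 − 0.6 = 1.644 mg/L as Cl₂.
Cl₂ equivalent: 1.644 mg/L × 370,000 L = 608.3 g.
Product at 60.9% available Cl: 608.3 / 0.609 = 998.9 g.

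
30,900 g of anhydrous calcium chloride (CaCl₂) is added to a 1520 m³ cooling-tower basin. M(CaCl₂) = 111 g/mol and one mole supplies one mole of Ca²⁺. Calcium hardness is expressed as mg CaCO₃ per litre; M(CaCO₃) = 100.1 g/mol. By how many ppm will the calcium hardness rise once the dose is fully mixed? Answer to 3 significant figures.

Volume: 1520 m³ = 1,520,000 L.
Moles of Ca²⁺: 30,900 g ÷ 111 g/mol = 278.4 mol.
As CaCO₃: 278.4 mol × 100.1 g/mol = 27,870 g.
Rise: 27,870 g / 1,520,000 L × 1000 = 18.33 mg/L.

18.3 ppm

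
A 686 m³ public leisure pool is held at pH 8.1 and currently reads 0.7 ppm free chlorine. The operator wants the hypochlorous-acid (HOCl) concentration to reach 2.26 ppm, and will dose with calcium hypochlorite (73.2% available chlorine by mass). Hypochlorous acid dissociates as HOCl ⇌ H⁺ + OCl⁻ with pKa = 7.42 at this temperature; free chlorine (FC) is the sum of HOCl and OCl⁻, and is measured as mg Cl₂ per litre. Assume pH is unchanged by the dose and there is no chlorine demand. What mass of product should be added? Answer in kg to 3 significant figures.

11.6 kg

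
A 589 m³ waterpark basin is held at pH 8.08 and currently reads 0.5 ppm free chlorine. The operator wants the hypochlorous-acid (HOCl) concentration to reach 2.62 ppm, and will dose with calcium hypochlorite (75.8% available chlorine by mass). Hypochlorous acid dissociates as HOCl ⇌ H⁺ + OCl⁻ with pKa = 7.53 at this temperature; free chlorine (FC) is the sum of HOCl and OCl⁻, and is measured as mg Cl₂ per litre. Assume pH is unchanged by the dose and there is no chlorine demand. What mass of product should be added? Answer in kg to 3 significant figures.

Volume: 589 m³ = 589,000 L.
[OCl⁻]/[HOCl] = 10^(pH − pKa) = 10^(8.08 − 7.53) = 3.548; fraction as HOCl = 1/(1 + 3.548) = 0.2199.
Free chlorine required for 2.62 ppm HOCl: 2.62 / 0.2199 = 11.92 ppm.
FC to add: 11.92 − 0.5 = 11.42 mg/L as Cl₂.
Cl₂ equivalent: 11.42 mg/L × 589,000 L = 6724 g.
Product at 75.8% available Cl: 6724 / 0.758 = 8871 g.

8.87 kg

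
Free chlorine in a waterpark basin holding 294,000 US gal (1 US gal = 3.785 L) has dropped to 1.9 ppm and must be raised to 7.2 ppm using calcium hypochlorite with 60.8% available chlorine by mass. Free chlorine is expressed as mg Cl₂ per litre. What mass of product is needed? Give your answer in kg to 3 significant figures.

Volume: 294,000 US gal × 3.785 L/gal = 1,112,790 L.
Chlorine deficit: 7.2 − 1.9 = 5.3 ppm = 5.3 mg/L as Cl₂.
Cl₂ equivalent needed: 5.3 mg/L × 1,112,790 L = 5,898,000 mg = 5898 g.
Product at 60.8% available chlorine: 5898 / 0.608 = 9700 g.

9.70 kg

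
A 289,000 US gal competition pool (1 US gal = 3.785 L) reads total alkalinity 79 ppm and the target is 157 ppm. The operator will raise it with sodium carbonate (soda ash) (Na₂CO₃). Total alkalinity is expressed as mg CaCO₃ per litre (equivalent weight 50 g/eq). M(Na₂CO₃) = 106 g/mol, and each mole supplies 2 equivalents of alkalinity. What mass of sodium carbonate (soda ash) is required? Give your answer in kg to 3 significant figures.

90.4 kg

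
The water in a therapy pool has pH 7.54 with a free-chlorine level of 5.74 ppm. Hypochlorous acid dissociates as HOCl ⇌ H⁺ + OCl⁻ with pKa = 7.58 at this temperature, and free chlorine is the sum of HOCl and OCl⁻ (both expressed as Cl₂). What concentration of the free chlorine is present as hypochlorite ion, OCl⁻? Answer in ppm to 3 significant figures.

2.74 ppm

[OCl⁻]/[HOCl] = 10^(pH − pKa) = 10^(7.54 − 7.58) = 10^-0.04 = 0.912.
Fraction as HOCl = 1 / (1 + 0.912) = 0.523.
OCl⁻ = (1 − 0.523) × 5.74 ppm = 2.738 ppm.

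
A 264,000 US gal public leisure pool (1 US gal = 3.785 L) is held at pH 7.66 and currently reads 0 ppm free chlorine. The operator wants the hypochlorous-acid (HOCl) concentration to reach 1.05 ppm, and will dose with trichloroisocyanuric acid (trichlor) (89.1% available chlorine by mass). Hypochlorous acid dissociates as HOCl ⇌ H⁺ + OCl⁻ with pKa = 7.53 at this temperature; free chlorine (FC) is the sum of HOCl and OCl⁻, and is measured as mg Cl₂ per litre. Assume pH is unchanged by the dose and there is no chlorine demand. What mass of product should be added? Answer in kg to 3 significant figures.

Volume: 264,000 US gal × 3.785 L/gal = 999,240 L.
[OCl⁻]/[HOCl] = 10^(pH − pKa) = 10^(7.66 − 7.53) = 1.349; fraction as HOCl = 1/(1 + 1.349) = 0.4257.
Free chlorine required for 1.05 ppm HOCl: 1.05 / 0.4257 = 2.466 ppm.
FC to add: 2.466 − 0 = 2.466 mg/L as Cl₂.
Cl₂ equivalent: 2.466 mg/L × 999,240 L = 2465 g.
Product at 89.1% available Cl: 2465 / 0.891 = 2766 g.

2.77 kg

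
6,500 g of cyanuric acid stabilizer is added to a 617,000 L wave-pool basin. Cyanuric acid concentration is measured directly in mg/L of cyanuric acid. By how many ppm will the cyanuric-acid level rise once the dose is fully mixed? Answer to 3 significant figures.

Rise: 6,500 g / 617,000 L × 1000 = 10.53 mg/L.

10.5 ppm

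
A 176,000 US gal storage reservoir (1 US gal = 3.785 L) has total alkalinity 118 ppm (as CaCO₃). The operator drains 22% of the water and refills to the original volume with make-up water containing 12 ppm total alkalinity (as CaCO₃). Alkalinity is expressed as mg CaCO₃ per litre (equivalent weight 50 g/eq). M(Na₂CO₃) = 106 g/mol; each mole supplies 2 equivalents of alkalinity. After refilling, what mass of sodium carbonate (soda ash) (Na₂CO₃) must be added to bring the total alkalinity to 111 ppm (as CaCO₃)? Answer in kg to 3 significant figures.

11.5 kg

Volume: 176,000 US gal × 3.785 L/gal = 666,160 L.
After draining 22% and refilling: 118 × 0.78 + 12 × 0.22 = 94.68 ppm.
Deficit to target: 111 − 94.68 = 16.32 mg/L.
As CaCO₃: 16.32 mg/L × 666,160 L = 10,870 g; ÷ 50 g/eq ÷ 2 = 108.7 mol Na₂CO₃.
Mass: 108.7 × 106 = 11,520 g.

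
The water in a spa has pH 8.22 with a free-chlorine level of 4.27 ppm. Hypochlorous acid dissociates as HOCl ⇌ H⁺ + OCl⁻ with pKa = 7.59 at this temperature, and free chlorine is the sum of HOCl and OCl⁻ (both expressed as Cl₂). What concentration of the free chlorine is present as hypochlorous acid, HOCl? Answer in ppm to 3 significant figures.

0.811 ppm

[OCl⁻]/[HOCl] = 10^(pH − pKa) = 10^(8.22 − 7.59) = 10^0.63 = 4.266.
Fraction as HOCl = 1 / (1 + 4.266) = 0.1899.
HOCl = 0.1899 × 4.27 ppm = 0.8109 ppm.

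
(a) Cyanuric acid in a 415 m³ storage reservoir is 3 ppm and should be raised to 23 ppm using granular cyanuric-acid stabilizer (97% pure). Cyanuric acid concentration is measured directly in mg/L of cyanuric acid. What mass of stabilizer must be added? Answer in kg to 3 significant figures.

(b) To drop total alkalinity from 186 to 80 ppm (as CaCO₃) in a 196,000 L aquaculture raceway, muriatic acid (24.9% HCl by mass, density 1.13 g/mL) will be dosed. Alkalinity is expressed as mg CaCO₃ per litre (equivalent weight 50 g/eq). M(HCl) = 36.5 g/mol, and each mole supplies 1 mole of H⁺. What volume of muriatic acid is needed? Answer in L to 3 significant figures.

(a) 8.56 kg; (b) 53.9 L

(a) Volume: 415 m³ = 415,000 L.
(a) CYA to add: (23 − 3) = 20 mg/L × 415,000 L = 8300 g cyanuric acid.
(a) At 97% purity: 8300 / 0.97 = 8557 g product.

(b) Alkalinity to neutralize: (186 − 80) = 106 mg/L as CaCO₃ × 196,000 L = 20,780 g as CaCO₃.
(b) Equivalents of H⁺ required: 20,780 ÷ 50 g/eq = 415.5 eq = 415.5 mol HCl.
(b) Mass of HCl: 415.5 × 36.5 = 15,170 g.
(b) Mass of 24.9% solution: 15,170 / 0.249 = 60,910 g.
(b) Volume: 60,910 g ÷ 1.13 g/mL = 53,900 mL.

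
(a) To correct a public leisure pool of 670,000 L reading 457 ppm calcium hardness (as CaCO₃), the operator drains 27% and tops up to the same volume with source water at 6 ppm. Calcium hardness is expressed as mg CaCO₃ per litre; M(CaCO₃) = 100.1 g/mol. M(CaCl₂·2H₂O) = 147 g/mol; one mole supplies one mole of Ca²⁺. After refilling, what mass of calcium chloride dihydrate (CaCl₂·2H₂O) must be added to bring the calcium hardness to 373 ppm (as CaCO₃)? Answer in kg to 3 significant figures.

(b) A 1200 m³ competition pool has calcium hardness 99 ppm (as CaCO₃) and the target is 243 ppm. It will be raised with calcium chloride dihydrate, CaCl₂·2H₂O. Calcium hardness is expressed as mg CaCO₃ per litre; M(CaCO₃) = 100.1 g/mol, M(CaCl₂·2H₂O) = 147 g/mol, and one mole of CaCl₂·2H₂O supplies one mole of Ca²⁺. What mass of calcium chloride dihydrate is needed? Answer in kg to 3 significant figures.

(a) 37.2 kg; (b) 254 kg

(a) After draining 27% and refilling: 457 × 0.73 + 6 × 0.27 = 335.23 ppm.
(a) Deficit to target: 373 − 335.23 = 37.77 mg/L.
(a) As CaCO₃: 37.77 mg/L × 670,000 L = 25,310 g; ÷ 100.1 = 252.8 mol Ca²⁺.
(a) Mass: 252.8 × 147 = 37,160 g.

(b) Volume: 1200 m³ = 1,200,000 L.
(b) Hardness to add: (243 − 99) = 144 mg/L as CaCO₃ × 1,200,000 L = 172,800 g as CaCO₃.
(b) Moles of Ca²⁺ (1 mol Ca²⁺ ≡ 1 mol CaCO₃): 172,800 / 100.1 g/mol = 1726 mol.
(b) Mass of CaCl₂·2H₂O: 1726 × 147 = 253,800 g.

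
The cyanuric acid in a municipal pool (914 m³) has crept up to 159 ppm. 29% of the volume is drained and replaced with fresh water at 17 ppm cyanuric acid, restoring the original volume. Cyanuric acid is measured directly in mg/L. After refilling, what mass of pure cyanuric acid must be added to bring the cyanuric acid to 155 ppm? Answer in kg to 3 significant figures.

34.0 kg

Volume: 914 m³ = 914,000 L.
After draining 29% and refilling: 159 × 0.71 + 17 × 0.29 = 117.82 ppm.
Deficit to target: 155 − 117.82 = 37.18 mg/L.
Mass: 37.18 mg/L × 914,000 L = 33,980 g cyanuric acid.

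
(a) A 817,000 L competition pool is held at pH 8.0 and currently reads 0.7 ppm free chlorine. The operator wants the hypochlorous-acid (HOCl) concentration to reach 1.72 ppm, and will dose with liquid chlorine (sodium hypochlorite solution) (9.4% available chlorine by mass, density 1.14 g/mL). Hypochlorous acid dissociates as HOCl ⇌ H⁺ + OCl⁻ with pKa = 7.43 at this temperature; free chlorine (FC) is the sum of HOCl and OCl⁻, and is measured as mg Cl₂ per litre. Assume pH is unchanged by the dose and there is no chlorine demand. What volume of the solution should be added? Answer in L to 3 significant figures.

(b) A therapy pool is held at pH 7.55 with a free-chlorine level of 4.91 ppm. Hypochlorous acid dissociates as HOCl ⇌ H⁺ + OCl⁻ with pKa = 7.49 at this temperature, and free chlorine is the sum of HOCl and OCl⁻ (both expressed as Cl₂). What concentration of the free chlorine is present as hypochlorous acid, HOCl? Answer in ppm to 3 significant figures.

(a) 56.5 L; (b) 2.29 ppm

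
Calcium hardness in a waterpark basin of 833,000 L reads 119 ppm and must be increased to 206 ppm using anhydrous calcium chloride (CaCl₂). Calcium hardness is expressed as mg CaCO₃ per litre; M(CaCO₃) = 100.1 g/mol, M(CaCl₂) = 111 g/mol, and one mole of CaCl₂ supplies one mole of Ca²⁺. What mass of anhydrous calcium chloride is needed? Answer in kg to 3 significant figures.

Hardness to add: (206 − 119) = 87 mg/L as CaCO₃ × 833,000 L = 72,470 g as CaCO₃.
Moles of Ca²⁺ (1 mol Ca²⁺ ≡ 1 mol CaCO₃): 72,470 / 100.1 g/mol = 724 mol.
Mass of CaCl₂: 724 × 111 = 80,360 g.

80.4 kg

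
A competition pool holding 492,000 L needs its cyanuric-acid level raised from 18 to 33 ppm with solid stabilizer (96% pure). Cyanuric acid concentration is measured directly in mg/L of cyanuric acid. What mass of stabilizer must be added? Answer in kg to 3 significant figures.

CYA to add: (33 − 18) = 15 mg/L × 492,000 L = 7380 g cyanuric acid.
At 96% purity: 7380 / 0.96 = 7688 g product.

7.69 kg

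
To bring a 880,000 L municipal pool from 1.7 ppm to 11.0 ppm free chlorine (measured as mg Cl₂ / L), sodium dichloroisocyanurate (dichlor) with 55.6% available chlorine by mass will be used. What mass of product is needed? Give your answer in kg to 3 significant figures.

14.7 kg

Chlorine deficit: 11.0 − 1.7 = 9.3 ppm = 9.3 mg/L as Cl₂.
Cl₂ equivalent needed: 9.3 mg/L × 880,000 L = 8,184,000 mg = 8184 g.
Product at 55.6% available chlorine: 8184 / 0.556 = 14,720 g.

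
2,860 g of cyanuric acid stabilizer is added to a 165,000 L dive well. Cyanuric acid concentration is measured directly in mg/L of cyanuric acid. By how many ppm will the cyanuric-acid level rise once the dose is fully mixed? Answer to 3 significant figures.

17.3 ppm

Rise: 2,860 g / 165,000 L × 1000 = 17.33 mg/L.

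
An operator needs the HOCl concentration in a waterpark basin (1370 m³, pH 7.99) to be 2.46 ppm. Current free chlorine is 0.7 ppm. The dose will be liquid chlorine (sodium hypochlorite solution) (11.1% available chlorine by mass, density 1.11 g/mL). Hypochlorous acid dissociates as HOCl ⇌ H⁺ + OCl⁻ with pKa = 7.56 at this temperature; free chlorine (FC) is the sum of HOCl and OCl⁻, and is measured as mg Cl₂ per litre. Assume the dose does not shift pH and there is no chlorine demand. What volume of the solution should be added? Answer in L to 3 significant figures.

Volume: 1370 m³ = 1,370,000 L.
[OCl⁻]/[HOCl] = 10^(pH − pKa) = 10^(7.99 − 7.56) = 2.692; fraction as HOCl = 1/(1 + 2.692) = 0.2709.
Free chlorine required for 2.46 ppm HOCl: 2.46 / 0.2709 = 9.081 ppm.
FC to add: 9.081 − 0.7 = 8.381 mg/L as Cl₂.
Cl₂ equivalent: 8.381 mg/L × 1,370,000 L = 11,480 g.
Product at 11.1% available Cl: 11,480 / 0.111 = 103,400 g.
Volume: 103,400 g ÷ 1.11 g/mL = 93,190 mL.

93.2 L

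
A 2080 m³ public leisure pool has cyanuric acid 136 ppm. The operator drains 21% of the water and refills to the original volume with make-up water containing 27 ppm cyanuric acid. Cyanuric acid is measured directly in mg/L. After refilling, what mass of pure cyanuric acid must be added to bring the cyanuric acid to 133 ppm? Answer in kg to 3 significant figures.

Volume: 2080 m³ = 2,080,000 L.
After draining 21% and refilling: 136 × 0.79 + 27 × 0.21 = 113.11 ppm.
Deficit to target: 133 − 113.11 = 19.89 mg/L.
Mass: 19.89 mg/L × 2,080,000 L = 41,370 g cyanuric acid.

41.4 kg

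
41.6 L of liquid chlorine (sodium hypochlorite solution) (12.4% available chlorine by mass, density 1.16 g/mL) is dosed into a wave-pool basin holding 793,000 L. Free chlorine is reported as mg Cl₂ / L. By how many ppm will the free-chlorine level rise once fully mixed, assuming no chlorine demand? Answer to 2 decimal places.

Mass of solution: 41.6 L × 1000 mL/L × 1.16 g/mL = 48,260 g.
Available chlorine delivered: 48,260 g × 0.124 = 5984 g as Cl₂.
Concentration rise: 5984 g / 793,000 L = 7.546 mg/L = 7.55 ppm.

7.55 ppm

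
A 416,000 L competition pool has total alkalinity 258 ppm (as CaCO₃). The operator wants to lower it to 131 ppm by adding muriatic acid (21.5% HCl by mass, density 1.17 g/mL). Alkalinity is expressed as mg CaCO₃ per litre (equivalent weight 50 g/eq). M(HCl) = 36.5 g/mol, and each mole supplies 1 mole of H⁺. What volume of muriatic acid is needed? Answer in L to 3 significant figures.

Alkalinity to neutralize: (258 − 131) = 127 mg/L as CaCO₃ × 416,000 L = 52,830 g as CaCO₃.
Equivalents of H⁺ required: 52,830 ÷ 50 g/eq = 1057 eq = 1057 mol HCl.
Mass of HCl: 1057 × 36.5 = 38,570 g.
Mass of 21.5% solution: 38,570 / 0.215 = 179,400 g.
Volume: 179,400 g ÷ 1.17 g/mL = 153,300 mL.

153 L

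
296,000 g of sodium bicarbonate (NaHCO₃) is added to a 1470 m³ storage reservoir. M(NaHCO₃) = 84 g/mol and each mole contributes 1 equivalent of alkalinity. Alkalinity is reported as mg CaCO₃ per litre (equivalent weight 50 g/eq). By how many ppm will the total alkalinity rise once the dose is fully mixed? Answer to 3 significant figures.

120 ppm

Volume: 1470 m³ = 1,470,000 L.
Moles of NaHCO₃: 296,000 g ÷ 84 g/mol = 3524 mol → 3524 eq of alkalinity.
As CaCO₃: 3524 eq × 50 g/eq = 176,200 g.
Rise: 176,200 g / 1,470,000 L × 1000 = 119.9 mg/L.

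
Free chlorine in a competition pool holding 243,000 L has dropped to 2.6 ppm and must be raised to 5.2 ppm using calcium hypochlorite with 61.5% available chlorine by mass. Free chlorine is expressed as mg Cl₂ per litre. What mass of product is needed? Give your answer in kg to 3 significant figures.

1.03 kg

Chlorine deficit: 5.2 − 2.6 = 2.6 ppm = 2.6 mg/L as Cl₂.
Cl₂ equivalent needed: 2.6 mg/L × 243,000 L = 631,800 mg = 631.8 g.
Product at 61.5% available chlorine: 631.8 / 0.615 = 1027 g.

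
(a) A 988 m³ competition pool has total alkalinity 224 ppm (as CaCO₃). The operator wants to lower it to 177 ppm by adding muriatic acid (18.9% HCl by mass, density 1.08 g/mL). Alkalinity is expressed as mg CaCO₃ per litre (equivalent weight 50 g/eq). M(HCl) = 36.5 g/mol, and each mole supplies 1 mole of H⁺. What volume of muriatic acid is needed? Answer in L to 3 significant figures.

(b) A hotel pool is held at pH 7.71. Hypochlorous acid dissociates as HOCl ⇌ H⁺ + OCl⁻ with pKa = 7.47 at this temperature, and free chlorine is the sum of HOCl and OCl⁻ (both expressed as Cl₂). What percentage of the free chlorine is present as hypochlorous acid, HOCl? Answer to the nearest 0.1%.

(a) Volume: 988 m³ = 988,000 L.
(a) Alkalinity to neutralize: (224 − 177) = 47 mg/L as CaCO₃ × 988,000 L = 46,440 g as CaCO₃.
(a) Equivalents of H⁺ required: 46,440 ÷ 50 g/eq = 928.7 eq = 928.7 mol HCl.
(a) Mass of HCl: 928.7 × 36.5 = 33,900 g.
(a) Mass of 18.9% solution: 33,900 / 0.189 = 179,400 g.
(a) Volume: 179,400 g ÷ 1.08 g/mL = 166,100 mL.

(b) [OCl⁻]/[HOCl] = 10^(pH − pKa) = 10^(7.71 − 7.47) = 10^0.24 = 1.738.
(b) Fraction as HOCl = 1 / (1 + 1.738) = 0.3653.

(a) 166 L; (b) 36.5%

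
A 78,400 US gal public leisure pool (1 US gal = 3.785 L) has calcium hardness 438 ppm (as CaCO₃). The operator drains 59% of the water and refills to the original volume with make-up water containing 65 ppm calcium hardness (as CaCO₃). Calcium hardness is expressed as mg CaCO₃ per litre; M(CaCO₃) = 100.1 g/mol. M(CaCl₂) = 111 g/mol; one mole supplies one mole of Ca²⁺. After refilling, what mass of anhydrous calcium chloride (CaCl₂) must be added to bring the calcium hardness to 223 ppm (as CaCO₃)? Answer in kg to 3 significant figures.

1.67 kg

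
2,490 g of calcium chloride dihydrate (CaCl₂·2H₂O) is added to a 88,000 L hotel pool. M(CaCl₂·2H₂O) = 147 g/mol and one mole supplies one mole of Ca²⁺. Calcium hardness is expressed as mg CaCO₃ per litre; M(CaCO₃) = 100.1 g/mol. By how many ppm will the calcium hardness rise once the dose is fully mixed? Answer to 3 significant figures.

Moles of Ca²⁺: 2,490 g ÷ 147 g/mol = 16.94 mol.
As CaCO₃: 16.94 mol × 100.1 g/mol = 1696 g.
Rise: 1696 g / 88,000 L × 1000 = 19.27 mg/L.

19.3 ppm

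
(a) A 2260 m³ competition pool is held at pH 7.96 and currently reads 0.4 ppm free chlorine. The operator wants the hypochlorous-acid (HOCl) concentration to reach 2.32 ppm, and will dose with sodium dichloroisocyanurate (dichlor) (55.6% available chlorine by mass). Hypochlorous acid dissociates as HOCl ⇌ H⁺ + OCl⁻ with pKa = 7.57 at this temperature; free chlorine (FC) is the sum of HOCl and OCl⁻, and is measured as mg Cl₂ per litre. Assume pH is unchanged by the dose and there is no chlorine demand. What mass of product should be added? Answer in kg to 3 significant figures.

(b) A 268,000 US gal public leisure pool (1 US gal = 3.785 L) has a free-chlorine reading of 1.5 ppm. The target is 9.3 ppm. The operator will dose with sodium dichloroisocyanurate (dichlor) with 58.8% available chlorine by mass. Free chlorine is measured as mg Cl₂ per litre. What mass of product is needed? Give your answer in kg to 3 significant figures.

(a) 31.0 kg; (b) 13.5 kg

(a) Volume: 2260 m³ = 2,260,000 L.
(a) [OCl⁻]/[HOCl] = 10^(pH − pKa) = 10^(7.96 − 7.57) = 2.455; fraction as HOCl = 1/(1 + 2.455) = 0.2895.
(a) Free chlorine required for 2.32 ppm HOCl: 2.32 / 0.2895 = 8.015 ppm.
(a) FC to add: 8.015 − 0.4 = 7.615 mg/L as Cl₂.
(a) Cl₂ equivalent: 7.615 mg/L × 2,260,000 L = 17,210 g.
(a) Product at 55.6% available Cl: 17,210 / 0.556 = 30,950 g.

(b) Volume: 268,000 US gal × 3.785 L/gal = 1,014,380 L.
(b) Chlorine deficit: 9.3 − 1.5 = 7.8 ppm = 7.8 mg/L as Cl₂.
(b) Cl₂ equivalent needed: 7.8 mg/L × 1,014,380 L = 7,912,000 mg = 7912 g.
(b) Product at 58.8% available chlorine: 7912 / 0.588 = 13,460 g.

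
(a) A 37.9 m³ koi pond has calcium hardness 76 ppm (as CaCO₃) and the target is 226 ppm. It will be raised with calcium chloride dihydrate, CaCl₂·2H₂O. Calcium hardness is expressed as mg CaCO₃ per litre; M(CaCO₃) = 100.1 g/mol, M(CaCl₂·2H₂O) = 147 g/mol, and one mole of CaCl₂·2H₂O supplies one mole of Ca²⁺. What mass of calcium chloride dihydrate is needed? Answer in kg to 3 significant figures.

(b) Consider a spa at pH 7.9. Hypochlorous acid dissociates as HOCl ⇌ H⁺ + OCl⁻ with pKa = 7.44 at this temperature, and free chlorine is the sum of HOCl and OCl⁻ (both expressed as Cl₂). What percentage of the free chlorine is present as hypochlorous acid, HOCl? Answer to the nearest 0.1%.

(a) Volume: 37.9 m³ = 37,900 L.
(a) Hardness to add: (226 − 76) = 150 mg/L as CaCO₃ × 37,900 L = 5685 g as CaCO₃.
(a) Moles of Ca²⁺ (1 mol Ca²⁺ ≡ 1 mol CaCO₃): 5685 / 100.1 g/mol = 56.79 mol.
(a) Mass of CaCl₂·2H₂O: 56.79 × 147 = 8349 g.

(b) [OCl⁻]/[HOCl] = 10^(pH − pKa) = 10^(7.9 − 7.44) = 10^0.46 = 2.884.
(b) Fraction as HOCl = 1 / (1 + 2.884) = 0.2575.

(a) 8.35 kg; (b) 25.7%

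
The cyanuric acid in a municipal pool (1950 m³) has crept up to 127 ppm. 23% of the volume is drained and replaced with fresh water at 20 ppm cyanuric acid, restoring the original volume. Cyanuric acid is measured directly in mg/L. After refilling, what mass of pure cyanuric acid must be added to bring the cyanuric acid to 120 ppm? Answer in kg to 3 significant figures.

Volume: 1950 m³ = 1,950,000 L.
After draining 23% and refilling: 127 × 0.77 + 20 × 0.23 = 102.39 ppm.
Deficit to target: 120 − 102.39 = 17.61 mg/L.
Mass: 17.61 mg/L × 1,950,000 L = 34,340 g cyanuric acid.

34.3 kg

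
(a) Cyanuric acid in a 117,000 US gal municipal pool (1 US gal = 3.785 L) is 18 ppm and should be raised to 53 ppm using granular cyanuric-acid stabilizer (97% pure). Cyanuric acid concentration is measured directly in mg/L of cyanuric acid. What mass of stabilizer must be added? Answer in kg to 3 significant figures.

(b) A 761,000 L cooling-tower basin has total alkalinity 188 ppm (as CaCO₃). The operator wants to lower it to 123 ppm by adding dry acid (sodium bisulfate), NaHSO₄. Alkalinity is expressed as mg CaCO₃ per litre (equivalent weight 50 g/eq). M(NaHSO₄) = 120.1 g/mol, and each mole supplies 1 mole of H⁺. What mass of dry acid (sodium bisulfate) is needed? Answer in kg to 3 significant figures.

(a) 16.0 kg; (b) 119 kg

(a) Volume: 117,000 US gal × 3.785 L/gal = 442,845 L.
(a) CYA to add: (53 − 18) = 35 mg/L × 442,845 L = 15,500 g cyanuric acid.
(a) At 97% purity: 15,500 / 0.97 = 15,980 g product.

(b) Alkalinity to neutralize: (188 − 123) = 65 mg/L as CaCO₃ × 761,000 L = 49,460 g as CaCO₃.
(b) Equivalents of H⁺ required: 49,460 ÷ 50 g/eq = 989.3 eq = 989.3 mol NaHSO₄.
(b) Mass of NaHSO₄: 989.3 × 120.1 = 118,800 g.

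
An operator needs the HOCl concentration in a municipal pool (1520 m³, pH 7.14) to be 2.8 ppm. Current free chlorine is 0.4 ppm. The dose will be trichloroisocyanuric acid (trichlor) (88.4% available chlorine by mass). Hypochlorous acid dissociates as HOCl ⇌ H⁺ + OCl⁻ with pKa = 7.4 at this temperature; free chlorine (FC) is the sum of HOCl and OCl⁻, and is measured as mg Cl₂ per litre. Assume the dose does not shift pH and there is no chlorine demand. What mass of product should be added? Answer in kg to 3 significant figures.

6.77 kg

Volume: 1520 m³ = 1,520,000 L.
[OCl⁻]/[HOCl] = 10^(pH − pKa) = 10^(7.14 − 7.4) = 0.5495; fraction as HOCl = 1/(1 + 0.5495) = 0.6454.
Free chlorine required for 2.8 ppm HOCl: 2.8 / 0.6454 = 4.339 ppm.
FC to add: 4.339 − 0.4 = 3.939 mg/L as Cl₂.
Cl₂ equivalent: 3.939 mg/L × 1,520,000 L = 5987 g.
Product at 88.4% available Cl: 5987 / 0.884 = 6772 g.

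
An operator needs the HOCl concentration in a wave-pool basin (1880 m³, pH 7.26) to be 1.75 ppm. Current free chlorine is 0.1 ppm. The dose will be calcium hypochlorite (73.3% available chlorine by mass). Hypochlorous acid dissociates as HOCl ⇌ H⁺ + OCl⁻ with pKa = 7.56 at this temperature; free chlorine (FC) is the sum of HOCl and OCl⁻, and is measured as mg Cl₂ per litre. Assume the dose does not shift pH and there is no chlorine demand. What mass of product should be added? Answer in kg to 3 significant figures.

6.48 kg

Volume: 1880 m³ = 1,880,000 L.
[OCl⁻]/[HOCl] = 10^(pH − pKa) = 10^(7.26 − 7.56) = 0.5012; fraction as HOCl = 1/(1 + 0.5012) = 0.6661.
Free chlorine required for 1.75 ppm HOCl: 1.75 / 0.6661 = 2.627 ppm.
FC to add: 2.627 − 0.1 = 2.527 mg/L as Cl₂.
Cl₂ equivalent: 2.527 mg/L × 1,880,000 L = 4751 g.
Product at 73.3% available Cl: 4751 / 0.733 = 6481 g.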